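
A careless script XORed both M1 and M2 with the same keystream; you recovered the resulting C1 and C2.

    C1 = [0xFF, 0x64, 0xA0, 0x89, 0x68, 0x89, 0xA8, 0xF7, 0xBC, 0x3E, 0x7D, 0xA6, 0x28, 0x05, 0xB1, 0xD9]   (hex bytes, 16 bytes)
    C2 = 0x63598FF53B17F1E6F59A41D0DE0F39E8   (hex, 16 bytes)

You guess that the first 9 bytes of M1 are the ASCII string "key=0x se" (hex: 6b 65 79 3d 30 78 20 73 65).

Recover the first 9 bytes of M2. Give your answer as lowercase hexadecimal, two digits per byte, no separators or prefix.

f758564163e679622c

First, C1 ⊕ C2 = (M1 ⊕ K) ⊕ (M2 ⊕ K) = M1 ⊕ M2, so the key drops out. Then M2 = (M1 ⊕ M2) ⊕ M1 over the first 9 bytes.
byte 0: (ff XOR 63) XOR 6b = 9c XOR 6b = f7
byte 1: (64 XOR 59) XOR 65 = 3d XOR 65 = 58
byte 2: (a0 XOR 8f) XOR 79 = 2f XOR 79 = 56
byte 3: (89 XOR f5) XOR 3d = 7c XOR 3d = 41
byte 4: (68 XOR 3b) XOR 30 = 53 XOR 30 = 63
byte 5: (89 XOR 17) XOR 78 = 9e XOR 78 = e6
byte 6: (a8 XOR f1) XOR 20 = 59 XOR 20 = 79
byte 7: (f7 XOR e6) XOR 73 = 11 XOR 73 = 62
byte 8: (bc XOR f5) XOR 65 = 49 XOR 65 = 2c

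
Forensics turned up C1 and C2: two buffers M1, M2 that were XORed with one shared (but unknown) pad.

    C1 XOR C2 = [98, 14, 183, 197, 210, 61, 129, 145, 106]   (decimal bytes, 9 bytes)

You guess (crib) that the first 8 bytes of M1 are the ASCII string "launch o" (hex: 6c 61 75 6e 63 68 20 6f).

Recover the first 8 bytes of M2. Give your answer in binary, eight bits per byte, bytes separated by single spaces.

Since C1 ⊕ C2 = M1 ⊕ M2, XORing with the guessed M1 bytes yields the corresponding M2 bytes: M2 = (C1 ⊕ C2) ⊕ M1.
byte 0: 62 ^ 6c = 0e
byte 1: 0e ^ 61 = 6f
byte 2: b7 ^ 75 = c2
byte 3: c5 ^ 6e = ab
byte 4: d2 ^ 63 = b1
byte 5: 3d ^ 68 = 55
byte 6: 81 ^ 20 = a1
byte 7: 91 ^ 6f = fe

00001110 01101111 11000010 10101011 10110001 01010101 10100001 11111110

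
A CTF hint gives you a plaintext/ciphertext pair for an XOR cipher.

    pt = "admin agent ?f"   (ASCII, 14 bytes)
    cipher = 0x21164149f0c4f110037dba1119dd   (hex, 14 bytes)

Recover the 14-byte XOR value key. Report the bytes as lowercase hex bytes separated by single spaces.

40 72 2c 20 9e e4 90 77 66 13 ce 31 26 bb

Since cipher = pt ⊕ key, XORing both sides with pt gives key = pt ⊕ cipher.
61 XOR 21 = 40
64 XOR 16 = 72
6d XOR 41 = 2c
69 XOR 49 = 20
6e XOR f0 = 9e
20 XOR c4 = e4
61 XOR f1 = 90
67 XOR 10 = 77
65 XOR 03 = 66
6e XOR 7d = 13
74 XOR ba = ce
20 XOR 11 = 31
3f XOR 19 = 26
66 XOR dd = bb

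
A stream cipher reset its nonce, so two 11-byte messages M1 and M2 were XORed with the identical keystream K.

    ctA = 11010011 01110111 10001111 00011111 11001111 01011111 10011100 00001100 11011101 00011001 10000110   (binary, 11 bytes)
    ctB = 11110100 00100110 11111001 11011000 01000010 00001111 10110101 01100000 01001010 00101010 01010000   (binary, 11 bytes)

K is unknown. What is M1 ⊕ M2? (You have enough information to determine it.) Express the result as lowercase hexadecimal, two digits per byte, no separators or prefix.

ctA ⊕ ctB = (M1 ⊕ K) ⊕ (M2 ⊕ K) = M1 ⊕ M2 — the shared key cancels under XOR.
11010011 XOR 11110100 = 00100111
01110111 XOR 00100110 = 01010001
10001111 XOR 11111001 = 01110110
00011111 XOR 11011000 = 11000111
11001111 XOR 01000010 = 10001101
01011111 XOR 00001111 = 01010000
10011100 XOR 10110101 = 00101001
00001100 XOR 01100000 = 01101100
11011101 XOR 01001010 = 10010111
00011001 XOR 00101010 = 00110011
10000110 XOR 01010000 = 11010110

275176c78d50296c9733d6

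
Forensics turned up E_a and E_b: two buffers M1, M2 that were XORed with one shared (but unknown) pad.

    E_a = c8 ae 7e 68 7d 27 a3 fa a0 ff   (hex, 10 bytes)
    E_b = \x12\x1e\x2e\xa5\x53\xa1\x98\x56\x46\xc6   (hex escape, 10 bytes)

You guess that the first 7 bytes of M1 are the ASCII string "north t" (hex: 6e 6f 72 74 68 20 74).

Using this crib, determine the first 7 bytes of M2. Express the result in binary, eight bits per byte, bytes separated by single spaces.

10110100 11011111 00100010 10111001 01000110 10100110 01001111

First, E_a ⊕ E_b = (M1 ⊕ K) ⊕ (M2 ⊕ K) = M1 ⊕ M2, so the key drops out. Then M2 = (M1 ⊕ M2) ⊕ M1 over the first 7 bytes.
byte 0: (c8 ⊕ 12) ⊕ 6e = da ⊕ 6e = b4
byte 1: (ae ⊕ 1e) ⊕ 6f = b0 ⊕ 6f = df
byte 2: (7e ⊕ 2e) ⊕ 72 = 50 ⊕ 72 = 22
byte 3: (68 ⊕ a5) ⊕ 74 = cd ⊕ 74 = b9
byte 4: (7d ⊕ 53) ⊕ 68 = 2e ⊕ 68 = 46
byte 5: (27 ⊕ a1) ⊕ 20 = 86 ⊕ 20 = a6
byte 6: (a3 ⊕ 98) ⊕ 74 = 3b ⊕ 74 = 4f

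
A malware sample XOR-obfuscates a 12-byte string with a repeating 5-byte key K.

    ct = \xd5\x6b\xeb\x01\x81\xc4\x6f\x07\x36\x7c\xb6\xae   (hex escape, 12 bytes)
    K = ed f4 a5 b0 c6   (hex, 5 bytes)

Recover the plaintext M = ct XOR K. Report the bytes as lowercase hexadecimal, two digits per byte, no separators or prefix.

The 5-byte key repeats, so the effective keystream is ed f4 a5 b0 c6 ed f4 a5 b0 c6 ed f4.
byte 0: d5 XOR ed = 38
byte 1: 6b XOR f4 = 9f
byte 2: eb XOR a5 = 4e
byte 3: 01 XOR b0 = b1
byte 4: 81 XOR c6 = 47
byte 5: c4 XOR ed = 29
byte 6: 6f XOR f4 = 9b
byte 7: 07 XOR a5 = a2
byte 8: 36 XOR b0 = 86
byte 9: 7c XOR c6 = ba
byte 10: b6 XOR ed = 5b
byte 11: ae XOR f4 = 5a

389f4eb147299ba286ba5b5a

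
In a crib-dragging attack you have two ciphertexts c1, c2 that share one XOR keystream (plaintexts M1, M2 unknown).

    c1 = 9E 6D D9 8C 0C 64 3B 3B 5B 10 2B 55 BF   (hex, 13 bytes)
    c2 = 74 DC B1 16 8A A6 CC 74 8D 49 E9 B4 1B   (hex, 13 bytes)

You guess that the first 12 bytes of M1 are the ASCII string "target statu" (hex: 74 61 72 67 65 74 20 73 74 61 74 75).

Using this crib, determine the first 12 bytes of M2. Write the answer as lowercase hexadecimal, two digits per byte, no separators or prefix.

9ed01afde3b6d73ca238b694

First, c1 ⊕ c2 = (M1 ⊕ K) ⊕ (M2 ⊕ K) = M1 ⊕ M2, so the key drops out. Then M2 = (M1 ⊕ M2) ⊕ M1 over the first 12 bytes.
byte 0: (9e ⊕ 74) ⊕ 74 = ea ⊕ 74 = 9e
byte 1: (6d ⊕ dc) ⊕ 61 = b1 ⊕ 61 = d0
byte 2: (d9 ⊕ b1) ⊕ 72 = 68 ⊕ 72 = 1a
byte 3: (8c ⊕ 16) ⊕ 67 = 9a ⊕ 67 = fd
byte 4: (0c ⊕ 8a) ⊕ 65 = 86 ⊕ 65 = e3
byte 5: (64 ⊕ a6) ⊕ 74 = c2 ⊕ 74 = b6
byte 6: (3b ⊕ cc) ⊕ 20 = f7 ⊕ 20 = d7
byte 7: (3b ⊕ 74) ⊕ 73 = 4f ⊕ 73 = 3c
byte 8: (5b ⊕ 8d) ⊕ 74 = d6 ⊕ 74 = a2
byte 9: (10 ⊕ 49) ⊕ 61 = 59 ⊕ 61 = 38
byte 10: (2b ⊕ e9) ⊕ 74 = c2 ⊕ 74 = b6
byte 11: (55 ⊕ b4) ⊕ 75 = e1 ⊕ 75 = 94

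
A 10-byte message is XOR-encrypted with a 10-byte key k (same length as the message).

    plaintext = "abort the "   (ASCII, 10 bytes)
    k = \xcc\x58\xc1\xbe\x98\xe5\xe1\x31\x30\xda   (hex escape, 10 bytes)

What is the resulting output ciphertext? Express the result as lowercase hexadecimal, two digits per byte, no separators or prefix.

ad3aaeccecc5955955fa

XOR is its own inverse, so applying the key byte-wise gives the result directly.
61 xor cc = ad
62 xor 58 = 3a
6f xor c1 = ae
72 xor be = cc
74 xor 98 = ec
20 xor e5 = c5
74 xor e1 = 95
68 xor 31 = 59
65 xor 30 = 55
20 xor da = fa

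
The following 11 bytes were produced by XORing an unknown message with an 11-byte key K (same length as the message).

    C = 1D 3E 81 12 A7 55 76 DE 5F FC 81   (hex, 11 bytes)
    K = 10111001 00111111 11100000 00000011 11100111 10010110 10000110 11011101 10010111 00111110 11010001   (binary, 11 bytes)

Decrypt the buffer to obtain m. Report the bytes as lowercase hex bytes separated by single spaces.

a4 01 61 11 40 c3 f0 03 c8 c2 50

XOR is its own inverse, so applying the key byte-wise gives the result directly.
1d ^ b9 = a4
3e ^ 3f = 01
81 ^ e0 = 61
12 ^ 03 = 11
a7 ^ e7 = 40
55 ^ 96 = c3
76 ^ 86 = f0
de ^ dd = 03
5f ^ 97 = c8
fc ^ 3e = c2
81 ^ d1 = 50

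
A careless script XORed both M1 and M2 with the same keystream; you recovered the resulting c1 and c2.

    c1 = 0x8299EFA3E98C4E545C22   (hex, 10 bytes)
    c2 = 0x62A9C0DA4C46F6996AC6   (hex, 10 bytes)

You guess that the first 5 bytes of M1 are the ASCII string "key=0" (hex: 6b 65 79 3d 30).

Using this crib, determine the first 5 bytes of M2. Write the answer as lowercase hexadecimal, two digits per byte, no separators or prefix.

8b55564495

First, c1 ⊕ c2 = (M1 ⊕ K) ⊕ (M2 ⊕ K) = M1 ⊕ M2, so the key drops out. Then M2 = (M1 ⊕ M2) ⊕ M1 over the first 5 bytes.
byte 0: (82 XOR 62) XOR 6b = e0 XOR 6b = 8b
byte 1: (99 XOR a9) XOR 65 = 30 XOR 65 = 55
byte 2: (ef XOR c0) XOR 79 = 2f XOR 79 = 56
byte 3: (a3 XOR da) XOR 3d = 79 XOR 3d = 44
byte 4: (e9 XOR 4c) XOR 30 = a5 XOR 30 = 95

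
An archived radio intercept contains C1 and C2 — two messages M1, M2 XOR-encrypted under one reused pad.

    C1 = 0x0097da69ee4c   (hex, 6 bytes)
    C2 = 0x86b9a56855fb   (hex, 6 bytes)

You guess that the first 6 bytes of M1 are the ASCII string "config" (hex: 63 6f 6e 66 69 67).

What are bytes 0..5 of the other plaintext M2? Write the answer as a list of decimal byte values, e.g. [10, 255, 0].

First, C1 ⊕ C2 = (M1 ⊕ K) ⊕ (M2 ⊕ K) = M1 ⊕ M2, so the key drops out. Then M2 = (M1 ⊕ M2) ⊕ M1 over the first 6 bytes.
byte 0: (00 ^ 86) ^ 63 = 86 ^ 63 = e5
byte 1: (97 ^ b9) ^ 6f = 2e ^ 6f = 41
byte 2: (da ^ a5) ^ 6e = 7f ^ 6e = 11
byte 3: (69 ^ 68) ^ 66 = 01 ^ 66 = 67
byte 4: (ee ^ 55) ^ 69 = bb ^ 69 = d2
byte 5: (4c ^ fb) ^ 67 = b7 ^ 67 = d0

[229, 65, 17, 103, 210, 208]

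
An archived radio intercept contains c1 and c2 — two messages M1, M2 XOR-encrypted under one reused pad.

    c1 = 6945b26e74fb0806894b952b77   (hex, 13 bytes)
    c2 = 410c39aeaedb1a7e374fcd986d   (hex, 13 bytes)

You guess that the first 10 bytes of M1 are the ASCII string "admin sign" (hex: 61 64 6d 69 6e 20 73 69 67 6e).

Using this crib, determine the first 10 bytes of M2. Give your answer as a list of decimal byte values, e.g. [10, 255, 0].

First, c1 ⊕ c2 = (M1 ⊕ K) ⊕ (M2 ⊕ K) = M1 ⊕ M2, so the key drops out. Then M2 = (M1 ⊕ M2) ⊕ M1 over the first 10 bytes.
byte 0: (69 ^ 41) ^ 61 = 28 ^ 61 = 49
byte 1: (45 ^ 0c) ^ 64 = 49 ^ 64 = 2d
byte 2: (b2 ^ 39) ^ 6d = 8b ^ 6d = e6
byte 3: (6e ^ ae) ^ 69 = c0 ^ 69 = a9
byte 4: (74 ^ ae) ^ 6e = da ^ 6e = b4
byte 5: (fb ^ db) ^ 20 = 20 ^ 20 = 00
byte 6: (08 ^ 1a) ^ 73 = 12 ^ 73 = 61
byte 7: (06 ^ 7e) ^ 69 = 78 ^ 69 = 11
byte 8: (89 ^ 37) ^ 67 = be ^ 67 = d9
byte 9: (4b ^ 4f) ^ 6e = 04 ^ 6e = 6a

[73, 45, 230, 169, 180, 0, 97, 17, 217, 106]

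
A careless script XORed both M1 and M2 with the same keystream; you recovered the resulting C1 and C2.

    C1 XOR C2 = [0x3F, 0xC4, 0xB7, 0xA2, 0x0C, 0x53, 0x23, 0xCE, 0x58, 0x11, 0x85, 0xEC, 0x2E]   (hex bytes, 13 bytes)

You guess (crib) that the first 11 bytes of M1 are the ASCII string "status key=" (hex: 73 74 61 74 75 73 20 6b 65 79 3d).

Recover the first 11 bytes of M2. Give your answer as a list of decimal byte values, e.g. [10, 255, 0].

[76, 176, 214, 214, 121, 32, 3, 165, 61, 104, 184]

Since C1 ⊕ C2 = M1 ⊕ M2, XORing with the guessed M1 bytes yields the corresponding M2 bytes: M2 = (C1 ⊕ C2) ⊕ M1.
3f ^ 73 = 4c
c4 ^ 74 = b0
b7 ^ 61 = d6
a2 ^ 74 = d6
0c ^ 75 = 79
53 ^ 73 = 20
23 ^ 20 = 03
ce ^ 6b = a5
58 ^ 65 = 3d
11 ^ 79 = 68
85 ^ 3d = b8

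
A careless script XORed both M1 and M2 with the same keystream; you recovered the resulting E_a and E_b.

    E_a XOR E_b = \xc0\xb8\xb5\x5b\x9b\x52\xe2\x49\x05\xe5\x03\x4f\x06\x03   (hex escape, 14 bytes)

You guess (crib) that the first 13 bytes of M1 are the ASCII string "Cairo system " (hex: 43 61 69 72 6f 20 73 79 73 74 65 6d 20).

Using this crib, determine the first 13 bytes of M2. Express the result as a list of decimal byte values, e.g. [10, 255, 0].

[131, 217, 220, 41, 244, 114, 145, 48, 118, 145, 102, 34, 38]

Since E_a ⊕ E_b = M1 ⊕ M2, XORing with the guessed M1 bytes yields the corresponding M2 bytes: M2 = (E_a ⊕ E_b) ⊕ M1.
byte 0: c0 ^ 43 = 83
byte 1: b8 ^ 61 = d9
byte 2: b5 ^ 69 = dc
byte 3: 5b ^ 72 = 29
byte 4: 9b ^ 6f = f4
byte 5: 52 ^ 20 = 72
byte 6: e2 ^ 73 = 91
byte 7: 49 ^ 79 = 30
byte 8: 05 ^ 73 = 76
byte 9: e5 ^ 74 = 91
byte 10: 03 ^ 65 = 66
byte 11: 4f ^ 6d = 22
byte 12: 06 ^ 20 = 26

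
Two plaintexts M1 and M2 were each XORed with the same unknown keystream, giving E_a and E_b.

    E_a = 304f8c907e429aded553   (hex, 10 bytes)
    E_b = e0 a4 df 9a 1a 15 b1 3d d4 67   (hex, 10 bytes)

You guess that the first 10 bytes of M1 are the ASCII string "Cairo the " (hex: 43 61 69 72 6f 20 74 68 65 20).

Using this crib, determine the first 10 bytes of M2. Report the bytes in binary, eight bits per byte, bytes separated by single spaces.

First, E_a ⊕ E_b = (M1 ⊕ K) ⊕ (M2 ⊕ K) = M1 ⊕ M2, so the key drops out. Then M2 = (M1 ⊕ M2) ⊕ M1 over the first 10 bytes.
byte 0: (30 ⊕ e0) ⊕ 43 = d0 ⊕ 43 = 93
byte 1: (4f ⊕ a4) ⊕ 61 = eb ⊕ 61 = 8a
byte 2: (8c ⊕ df) ⊕ 69 = 53 ⊕ 69 = 3a
byte 3: (90 ⊕ 9a) ⊕ 72 = 0a ⊕ 72 = 78
byte 4: (7e ⊕ 1a) ⊕ 6f = 64 ⊕ 6f = 0b
byte 5: (42 ⊕ 15) ⊕ 20 = 57 ⊕ 20 = 77
byte 6: (9a ⊕ b1) ⊕ 74 = 2b ⊕ 74 = 5f
byte 7: (de ⊕ 3d) ⊕ 68 = e3 ⊕ 68 = 8b
byte 8: (d5 ⊕ d4) ⊕ 65 = 01 ⊕ 65 = 64
byte 9: (53 ⊕ 67) ⊕ 20 = 34 ⊕ 20 = 14

10010011 10001010 00111010 01111000 00001011 01110111 01011111 10001011 01100100 00010100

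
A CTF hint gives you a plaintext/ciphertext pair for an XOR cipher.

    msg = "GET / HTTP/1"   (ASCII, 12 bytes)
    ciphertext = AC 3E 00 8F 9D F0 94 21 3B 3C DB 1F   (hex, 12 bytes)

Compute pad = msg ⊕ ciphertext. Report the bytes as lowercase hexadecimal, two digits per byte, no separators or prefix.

eb7b54afb2d0dc756f6cf42e

Since ciphertext = msg ⊕ pad, XORing both sides with msg gives pad = msg ⊕ ciphertext.
47 ^ ac = eb
45 ^ 3e = 7b
54 ^ 00 = 54
20 ^ 8f = af
2f ^ 9d = b2
20 ^ f0 = d0
48 ^ 94 = dc
54 ^ 21 = 75
54 ^ 3b = 6f
50 ^ 3c = 6c
2f ^ db = f4
31 ^ 1f = 2e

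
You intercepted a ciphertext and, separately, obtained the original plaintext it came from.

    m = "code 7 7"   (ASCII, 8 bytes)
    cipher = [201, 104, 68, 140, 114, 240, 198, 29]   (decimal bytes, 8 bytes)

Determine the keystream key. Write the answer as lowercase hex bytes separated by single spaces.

aa 07 20 e9 52 c7 e6 2a

Since cipher = m ⊕ key, XORing both sides with m gives key = m ⊕ cipher.
01100011 ⊕ 11001001 = 10101010
01101111 ⊕ 01101000 = 00000111
01100100 ⊕ 01000100 = 00100000
01100101 ⊕ 10001100 = 11101001
00100000 ⊕ 01110010 = 01010010
00110111 ⊕ 11110000 = 11000111
00100000 ⊕ 11000110 = 11100110
00110111 ⊕ 00011101 = 00101010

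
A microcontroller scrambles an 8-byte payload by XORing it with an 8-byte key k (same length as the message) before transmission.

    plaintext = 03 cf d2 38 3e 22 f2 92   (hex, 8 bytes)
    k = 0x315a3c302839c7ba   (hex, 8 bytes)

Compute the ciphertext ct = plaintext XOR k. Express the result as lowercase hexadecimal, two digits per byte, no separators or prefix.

3295ee08161b3528

byte 0: 00000011 XOR 00110001 = 00110010
byte 1: 11001111 XOR 01011010 = 10010101
byte 2: 11010010 XOR 00111100 = 11101110
byte 3: 00111000 XOR 00110000 = 00001000
byte 4: 00111110 XOR 00101000 = 00010110
byte 5: 00100010 XOR 00111001 = 00011011
byte 6: 11110010 XOR 11000111 = 00110101
byte 7: 10010010 XOR 10111010 = 00101000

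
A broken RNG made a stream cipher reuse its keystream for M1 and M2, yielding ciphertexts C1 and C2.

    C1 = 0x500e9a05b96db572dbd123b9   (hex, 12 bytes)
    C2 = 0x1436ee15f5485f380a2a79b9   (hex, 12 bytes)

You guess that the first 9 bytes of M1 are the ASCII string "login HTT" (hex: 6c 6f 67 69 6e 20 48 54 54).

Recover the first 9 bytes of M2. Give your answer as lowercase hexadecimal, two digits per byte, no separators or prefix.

First, C1 ⊕ C2 = (M1 ⊕ K) ⊕ (M2 ⊕ K) = M1 ⊕ M2, so the key drops out. Then M2 = (M1 ⊕ M2) ⊕ M1 over the first 9 bytes.
byte 0: (50 XOR 14) XOR 6c = 44 XOR 6c = 28
byte 1: (0e XOR 36) XOR 6f = 38 XOR 6f = 57
byte 2: (9a XOR ee) XOR 67 = 74 XOR 67 = 13
byte 3: (05 XOR 15) XOR 69 = 10 XOR 69 = 79
byte 4: (b9 XOR f5) XOR 6e = 4c XOR 6e = 22
byte 5: (6d XOR 48) XOR 20 = 25 XOR 20 = 05
byte 6: (b5 XOR 5f) XOR 48 = ea XOR 48 = a2
byte 7: (72 XOR 38) XOR 54 = 4a XOR 54 = 1e
byte 8: (db XOR 0a) XOR 54 = d1 XOR 54 = 85

285713792205a21e85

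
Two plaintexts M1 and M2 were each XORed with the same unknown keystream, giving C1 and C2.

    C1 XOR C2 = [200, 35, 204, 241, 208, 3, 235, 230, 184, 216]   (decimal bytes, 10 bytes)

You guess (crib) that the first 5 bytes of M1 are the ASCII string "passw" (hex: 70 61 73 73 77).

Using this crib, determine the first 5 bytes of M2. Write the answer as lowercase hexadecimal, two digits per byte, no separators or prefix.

Since C1 ⊕ C2 = M1 ⊕ M2, XORing with the guessed M1 bytes yields the corresponding M2 bytes: M2 = (C1 ⊕ C2) ⊕ M1.
c8 xor 70 = b8
23 xor 61 = 42
cc xor 73 = bf
f1 xor 73 = 82
d0 xor 77 = a7

b842bf82a7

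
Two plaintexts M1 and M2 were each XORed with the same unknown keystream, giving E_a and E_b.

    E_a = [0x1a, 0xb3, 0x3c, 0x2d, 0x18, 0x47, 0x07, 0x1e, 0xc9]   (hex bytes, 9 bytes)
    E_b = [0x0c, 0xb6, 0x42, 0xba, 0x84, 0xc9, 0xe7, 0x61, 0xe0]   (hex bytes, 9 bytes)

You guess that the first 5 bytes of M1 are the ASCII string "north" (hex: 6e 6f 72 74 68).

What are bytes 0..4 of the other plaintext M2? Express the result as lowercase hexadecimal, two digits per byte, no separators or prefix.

786a0ce3f4

First, E_a ⊕ E_b = (M1 ⊕ K) ⊕ (M2 ⊕ K) = M1 ⊕ M2, so the key drops out. Then M2 = (M1 ⊕ M2) ⊕ M1 over the first 5 bytes.
byte 0: (1a ⊕ 0c) ⊕ 6e = 16 ⊕ 6e = 78
byte 1: (b3 ⊕ b6) ⊕ 6f = 05 ⊕ 6f = 6a
byte 2: (3c ⊕ 42) ⊕ 72 = 7e ⊕ 72 = 0c
byte 3: (2d ⊕ ba) ⊕ 74 = 97 ⊕ 74 = e3
byte 4: (18 ⊕ 84) ⊕ 68 = 9c ⊕ 68 = f4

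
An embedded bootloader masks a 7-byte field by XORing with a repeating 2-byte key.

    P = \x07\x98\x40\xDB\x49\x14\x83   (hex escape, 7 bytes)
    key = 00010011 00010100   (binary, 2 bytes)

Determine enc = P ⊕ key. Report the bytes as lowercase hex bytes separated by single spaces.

14 8c 53 cf 5a 00 90

The 2-byte key repeats, so the effective keystream is 13 14 13 14 13 14 13.
byte 0: 07 ⊕ 13 = 14
byte 1: 98 ⊕ 14 = 8c
byte 2: 40 ⊕ 13 = 53
byte 3: db ⊕ 14 = cf
byte 4: 49 ⊕ 13 = 5a
byte 5: 14 ⊕ 14 = 00
byte 6: 83 ⊕ 13 = 90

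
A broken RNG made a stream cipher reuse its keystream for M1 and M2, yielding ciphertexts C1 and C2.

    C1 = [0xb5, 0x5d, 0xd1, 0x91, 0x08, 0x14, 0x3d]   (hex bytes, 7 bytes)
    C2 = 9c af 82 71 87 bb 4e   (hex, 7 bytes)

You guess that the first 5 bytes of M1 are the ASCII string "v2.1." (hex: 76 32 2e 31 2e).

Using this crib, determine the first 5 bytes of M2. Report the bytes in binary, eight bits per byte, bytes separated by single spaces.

First, C1 ⊕ C2 = (M1 ⊕ K) ⊕ (M2 ⊕ K) = M1 ⊕ M2, so the key drops out. Then M2 = (M1 ⊕ M2) ⊕ M1 over the first 5 bytes.
byte 0: (b5 xor 9c) xor 76 = 29 xor 76 = 5f
byte 1: (5d xor af) xor 32 = f2 xor 32 = c0
byte 2: (d1 xor 82) xor 2e = 53 xor 2e = 7d
byte 3: (91 xor 71) xor 31 = e0 xor 31 = d1
byte 4: (08 xor 87) xor 2e = 8f xor 2e = a1

01011111 11000000 01111101 11010001 10100001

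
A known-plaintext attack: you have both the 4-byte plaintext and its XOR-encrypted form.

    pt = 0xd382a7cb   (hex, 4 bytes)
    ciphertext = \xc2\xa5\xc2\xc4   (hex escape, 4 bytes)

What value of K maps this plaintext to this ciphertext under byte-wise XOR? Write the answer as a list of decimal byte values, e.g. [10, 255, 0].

[17, 39, 101, 15]

Since ciphertext = pt ⊕ K, XORing both sides with pt gives K = pt ⊕ ciphertext.
11010011 xor 11000010 = 00010001
10000010 xor 10100101 = 00100111
10100111 xor 11000010 = 01100101
11001011 xor 11000100 = 00001111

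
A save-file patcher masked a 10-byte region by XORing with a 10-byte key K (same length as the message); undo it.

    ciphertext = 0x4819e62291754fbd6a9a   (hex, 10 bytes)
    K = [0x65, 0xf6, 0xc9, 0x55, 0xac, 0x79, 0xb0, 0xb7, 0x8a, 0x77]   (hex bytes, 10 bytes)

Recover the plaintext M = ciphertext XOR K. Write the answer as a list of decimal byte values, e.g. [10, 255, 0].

[45, 239, 47, 119, 61, 12, 255, 10, 224, 237]

 72 XOR 101 =  45
 25 XOR 246 = 239
230 XOR 201 =  47
 34 XOR  85 = 119
145 XOR 172 =  61
117 XOR 121 =  12
 79 XOR 176 = 255
189 XOR 183 =  10
106 XOR 138 = 224
154 XOR 119 = 237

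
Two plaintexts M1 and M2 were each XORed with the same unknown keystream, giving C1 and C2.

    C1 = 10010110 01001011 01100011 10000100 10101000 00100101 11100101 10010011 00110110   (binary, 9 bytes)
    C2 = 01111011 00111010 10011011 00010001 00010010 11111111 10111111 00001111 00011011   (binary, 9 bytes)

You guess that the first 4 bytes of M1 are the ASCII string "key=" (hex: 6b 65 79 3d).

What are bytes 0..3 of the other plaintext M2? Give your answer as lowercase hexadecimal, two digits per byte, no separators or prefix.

861481a8

First, C1 ⊕ C2 = (M1 ⊕ K) ⊕ (M2 ⊕ K) = M1 ⊕ M2, so the key drops out. Then M2 = (M1 ⊕ M2) ⊕ M1 over the first 4 bytes.
byte 0: (96 ⊕ 7b) ⊕ 6b = ed ⊕ 6b = 86
byte 1: (4b ⊕ 3a) ⊕ 65 = 71 ⊕ 65 = 14
byte 2: (63 ⊕ 9b) ⊕ 79 = f8 ⊕ 79 = 81
byte 3: (84 ⊕ 11) ⊕ 3d = 95 ⊕ 3d = a8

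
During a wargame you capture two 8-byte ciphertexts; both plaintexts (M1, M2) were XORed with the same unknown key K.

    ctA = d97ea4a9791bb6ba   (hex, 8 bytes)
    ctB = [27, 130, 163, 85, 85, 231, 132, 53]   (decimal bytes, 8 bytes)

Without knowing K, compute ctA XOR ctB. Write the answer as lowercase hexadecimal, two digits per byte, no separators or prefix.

c2fc07fc2cfc328f

ctA ⊕ ctB = (M1 ⊕ K) ⊕ (M2 ⊕ K) = M1 ⊕ M2 — the shared key cancels under XOR.
byte 0: d9 ^ 1b = c2
byte 1: 7e ^ 82 = fc
byte 2: a4 ^ a3 = 07
byte 3: a9 ^ 55 = fc
byte 4: 79 ^ 55 = 2c
byte 5: 1b ^ e7 = fc
byte 6: b6 ^ 84 = 32
byte 7: ba ^ 35 = 8f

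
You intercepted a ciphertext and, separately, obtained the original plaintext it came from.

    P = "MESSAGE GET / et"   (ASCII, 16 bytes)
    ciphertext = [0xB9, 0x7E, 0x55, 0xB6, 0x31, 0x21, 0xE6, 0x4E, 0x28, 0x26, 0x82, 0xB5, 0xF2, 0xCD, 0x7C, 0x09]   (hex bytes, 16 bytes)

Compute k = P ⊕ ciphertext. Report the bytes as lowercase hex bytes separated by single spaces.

Since ciphertext = P ⊕ k, XORing both sides with P gives k = P ⊕ ciphertext.
4d xor b9 = f4
45 xor 7e = 3b
53 xor 55 = 06
53 xor b6 = e5
41 xor 31 = 70
47 xor 21 = 66
45 xor e6 = a3
20 xor 4e = 6e
47 xor 28 = 6f
45 xor 26 = 63
54 xor 82 = d6
20 xor b5 = 95
2f xor f2 = dd
20 xor cd = ed
65 xor 7c = 19
74 xor 09 = 7d

f4 3b 06 e5 70 66 a3 6e 6f 63 d6 95 dd ed 19 7d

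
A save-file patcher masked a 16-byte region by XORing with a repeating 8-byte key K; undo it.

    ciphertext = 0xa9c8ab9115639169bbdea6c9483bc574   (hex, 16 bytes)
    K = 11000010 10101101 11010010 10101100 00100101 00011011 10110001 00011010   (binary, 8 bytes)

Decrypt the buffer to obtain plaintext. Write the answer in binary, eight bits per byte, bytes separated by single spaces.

01101011 01100101 01111001 00111101 00110000 01111000 00100000 01110011 01111001 01110011 01110100 01100101 01101101 00100000 01110100 01101110

The 8-byte key repeats, so the effective keystream is c2 ad d2 ac 25 1b b1 1a c2 ad d2 ac 25 1b b1 1a.
byte 0: a9 XOR c2 = 6b
byte 1: c8 XOR ad = 65
byte 2: ab XOR d2 = 79
byte 3: 91 XOR ac = 3d
byte 4: 15 XOR 25 = 30
byte 5: 63 XOR 1b = 78
byte 6: 91 XOR b1 = 20
byte 7: 69 XOR 1a = 73
byte 8: bb XOR c2 = 79
byte 9: de XOR ad = 73
byte 10: a6 XOR d2 = 74
byte 11: c9 XOR ac = 65
byte 12: 48 XOR 25 = 6d
byte 13: 3b XOR 1b = 20
byte 14: c5 XOR b1 = 74
byte 15: 74 XOR 1a = 6e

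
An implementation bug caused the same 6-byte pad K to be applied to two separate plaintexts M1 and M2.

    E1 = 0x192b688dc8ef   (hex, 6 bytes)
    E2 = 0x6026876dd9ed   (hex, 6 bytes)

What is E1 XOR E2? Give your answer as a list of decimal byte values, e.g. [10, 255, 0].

[121, 13, 239, 224, 17, 2]

E1 ⊕ E2 = (M1 ⊕ K) ⊕ (M2 ⊕ K) = M1 ⊕ M2 — the shared key cancels under XOR.
byte 0: 19 xor 60 = 79
byte 1: 2b xor 26 = 0d
byte 2: 68 xor 87 = ef
byte 3: 8d xor 6d = e0
byte 4: c8 xor d9 = 11
byte 5: ef xor ed = 02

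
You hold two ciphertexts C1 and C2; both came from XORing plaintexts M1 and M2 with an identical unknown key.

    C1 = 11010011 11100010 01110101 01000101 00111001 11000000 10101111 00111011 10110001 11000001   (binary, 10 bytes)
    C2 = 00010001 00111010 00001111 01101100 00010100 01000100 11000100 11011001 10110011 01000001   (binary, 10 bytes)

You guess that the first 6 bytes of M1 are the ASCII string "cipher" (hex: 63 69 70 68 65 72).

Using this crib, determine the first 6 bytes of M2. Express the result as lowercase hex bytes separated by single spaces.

a1 b1 0a 41 48 f6

First, C1 ⊕ C2 = (M1 ⊕ K) ⊕ (M2 ⊕ K) = M1 ⊕ M2, so the key drops out. Then M2 = (M1 ⊕ M2) ⊕ M1 over the first 6 bytes.
byte 0: (d3 XOR 11) XOR 63 = c2 XOR 63 = a1
byte 1: (e2 XOR 3a) XOR 69 = d8 XOR 69 = b1
byte 2: (75 XOR 0f) XOR 70 = 7a XOR 70 = 0a
byte 3: (45 XOR 6c) XOR 68 = 29 XOR 68 = 41
byte 4: (39 XOR 14) XOR 65 = 2d XOR 65 = 48
byte 5: (c0 XOR 44) XOR 72 = 84 XOR 72 = f6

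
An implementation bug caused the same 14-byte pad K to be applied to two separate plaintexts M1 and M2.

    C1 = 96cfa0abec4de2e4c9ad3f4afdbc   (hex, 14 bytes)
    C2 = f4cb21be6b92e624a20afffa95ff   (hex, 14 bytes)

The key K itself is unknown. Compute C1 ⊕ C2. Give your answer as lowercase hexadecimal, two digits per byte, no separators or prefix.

6204811587df04c06ba7c0b06843

C1 ⊕ C2 = (M1 ⊕ K) ⊕ (M2 ⊕ K) = M1 ⊕ M2 — the shared key cancels under XOR.
byte 0: 150 ⊕ 244 =  98
byte 1: 207 ⊕ 203 =   4
byte 2: 160 ⊕  33 = 129
byte 3: 171 ⊕ 190 =  21
byte 4: 236 ⊕ 107 = 135
byte 5:  77 ⊕ 146 = 223
byte 6: 226 ⊕ 230 =   4
byte 7: 228 ⊕  36 = 192
byte 8: 201 ⊕ 162 = 107
byte 9: 173 ⊕  10 = 167
byte 10:  63 ⊕ 255 = 192
byte 11:  74 ⊕ 250 = 176
byte 12: 253 ⊕ 149 = 104
byte 13: 188 ⊕ 255 =  67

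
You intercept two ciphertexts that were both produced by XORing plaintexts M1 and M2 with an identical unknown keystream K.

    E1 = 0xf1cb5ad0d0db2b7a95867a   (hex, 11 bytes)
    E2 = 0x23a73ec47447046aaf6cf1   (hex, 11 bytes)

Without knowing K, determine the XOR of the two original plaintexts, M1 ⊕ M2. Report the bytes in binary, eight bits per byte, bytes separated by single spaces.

11010010 01101100 01100100 00010100 10100100 10011100 00101111 00010000 00111010 11101010 10001011

E1 ⊕ E2 = (M1 ⊕ K) ⊕ (M2 ⊕ K) = M1 ⊕ M2 — the shared key cancels under XOR.
f1 XOR 23 = d2
cb XOR a7 = 6c
5a XOR 3e = 64
d0 XOR c4 = 14
d0 XOR 74 = a4
db XOR 47 = 9c
2b XOR 04 = 2f
7a XOR 6a = 10
95 XOR af = 3a
86 XOR 6c = ea
7a XOR f1 = 8b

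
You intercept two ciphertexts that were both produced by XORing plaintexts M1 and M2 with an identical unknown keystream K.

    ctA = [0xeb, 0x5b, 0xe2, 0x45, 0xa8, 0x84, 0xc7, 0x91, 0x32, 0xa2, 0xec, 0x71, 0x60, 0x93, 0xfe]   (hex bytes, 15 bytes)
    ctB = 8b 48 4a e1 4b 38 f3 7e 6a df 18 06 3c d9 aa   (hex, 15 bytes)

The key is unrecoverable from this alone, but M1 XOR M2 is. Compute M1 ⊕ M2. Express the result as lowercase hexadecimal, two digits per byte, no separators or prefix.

ctA ⊕ ctB = (M1 ⊕ K) ⊕ (M2 ⊕ K) = M1 ⊕ M2 — the shared key cancels under XOR.
eb xor 8b = 60
5b xor 48 = 13
e2 xor 4a = a8
45 xor e1 = a4
a8 xor 4b = e3
84 xor 38 = bc
c7 xor f3 = 34
91 xor 7e = ef
32 xor 6a = 58
a2 xor df = 7d
ec xor 18 = f4
71 xor 06 = 77
60 xor 3c = 5c
93 xor d9 = 4a
fe xor aa = 54

6013a8a4e3bc34ef587df4775c4a54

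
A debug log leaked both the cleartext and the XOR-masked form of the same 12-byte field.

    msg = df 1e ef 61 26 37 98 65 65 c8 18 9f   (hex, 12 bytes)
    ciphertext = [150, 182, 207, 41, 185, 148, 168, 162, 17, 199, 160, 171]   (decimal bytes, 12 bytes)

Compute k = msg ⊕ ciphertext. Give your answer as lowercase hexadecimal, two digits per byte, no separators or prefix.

49a820489fa330c7740fb834

Since ciphertext = msg ⊕ k, XORing both sides with msg gives k = msg ⊕ ciphertext.
df ⊕ 96 = 49
1e ⊕ b6 = a8
ef ⊕ cf = 20
61 ⊕ 29 = 48
26 ⊕ b9 = 9f
37 ⊕ 94 = a3
98 ⊕ a8 = 30
65 ⊕ a2 = c7
65 ⊕ 11 = 74
c8 ⊕ c7 = 0f
18 ⊕ a0 = b8
9f ⊕ ab = 34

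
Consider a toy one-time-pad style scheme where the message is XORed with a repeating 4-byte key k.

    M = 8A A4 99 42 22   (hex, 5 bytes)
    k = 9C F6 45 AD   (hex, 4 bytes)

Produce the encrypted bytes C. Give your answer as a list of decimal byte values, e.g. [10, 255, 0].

The 4-byte key repeats, so the effective keystream is 9c f6 45 ad 9c.
byte 0: 8a ⊕ 9c = 16
byte 1: a4 ⊕ f6 = 52
byte 2: 99 ⊕ 45 = dc
byte 3: 42 ⊕ ad = ef
byte 4: 22 ⊕ 9c = be

[22, 82, 220, 239, 190]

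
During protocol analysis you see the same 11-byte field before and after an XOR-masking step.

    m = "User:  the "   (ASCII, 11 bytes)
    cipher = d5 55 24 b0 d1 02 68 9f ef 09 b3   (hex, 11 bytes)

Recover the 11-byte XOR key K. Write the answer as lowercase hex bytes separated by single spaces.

80 26 41 c2 eb 22 48 eb 87 6c 93

Since cipher = m ⊕ K, XORing both sides with m gives K = m ⊕ cipher.
55 ^ d5 = 80
73 ^ 55 = 26
65 ^ 24 = 41
72 ^ b0 = c2
3a ^ d1 = eb
20 ^ 02 = 22
20 ^ 68 = 48
74 ^ 9f = eb
68 ^ ef = 87
65 ^ 09 = 6c
20 ^ b3 = 93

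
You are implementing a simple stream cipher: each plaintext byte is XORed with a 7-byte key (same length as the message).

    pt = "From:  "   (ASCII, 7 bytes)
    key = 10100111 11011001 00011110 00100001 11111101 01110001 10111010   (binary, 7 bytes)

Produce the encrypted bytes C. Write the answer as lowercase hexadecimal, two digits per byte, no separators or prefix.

e1ab714cc7519a

byte 0: 01000110 ⊕ 10100111 = 11100001
byte 1: 01110010 ⊕ 11011001 = 10101011
byte 2: 01101111 ⊕ 00011110 = 01110001
byte 3: 01101101 ⊕ 00100001 = 01001100
byte 4: 00111010 ⊕ 11111101 = 11000111
byte 5: 00100000 ⊕ 01110001 = 01010001
byte 6: 00100000 ⊕ 10111010 = 10011010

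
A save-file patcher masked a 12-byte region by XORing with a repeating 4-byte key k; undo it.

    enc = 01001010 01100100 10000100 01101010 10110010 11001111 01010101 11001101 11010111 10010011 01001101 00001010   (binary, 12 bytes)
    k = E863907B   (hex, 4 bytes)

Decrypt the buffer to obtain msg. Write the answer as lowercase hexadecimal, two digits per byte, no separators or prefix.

The 4-byte key repeats, so the effective keystream is e8 63 90 7b e8 63 90 7b e8 63 90 7b.
byte 0:  74 XOR 232 = 162
byte 1: 100 XOR  99 =   7
byte 2: 132 XOR 144 =  20
byte 3: 106 XOR 123 =  17
byte 4: 178 XOR 232 =  90
byte 5: 207 XOR  99 = 172
byte 6:  85 XOR 144 = 197
byte 7: 205 XOR 123 = 182
byte 8: 215 XOR 232 =  63
byte 9: 147 XOR  99 = 240
byte 10:  77 XOR 144 = 221
byte 11:  10 XOR 123 = 113

a20714115aacc5b63ff0dd71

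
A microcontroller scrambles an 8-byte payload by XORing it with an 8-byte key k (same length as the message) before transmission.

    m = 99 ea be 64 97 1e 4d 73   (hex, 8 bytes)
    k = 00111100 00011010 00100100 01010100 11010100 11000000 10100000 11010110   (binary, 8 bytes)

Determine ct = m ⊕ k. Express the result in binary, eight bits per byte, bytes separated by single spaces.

10100101 11110000 10011010 00110000 01000011 11011110 11101101 10100101

99 ⊕ 3c = a5
ea ⊕ 1a = f0
be ⊕ 24 = 9a
64 ⊕ 54 = 30
97 ⊕ d4 = 43
1e ⊕ c0 = de
4d ⊕ a0 = ed
73 ⊕ d6 = a5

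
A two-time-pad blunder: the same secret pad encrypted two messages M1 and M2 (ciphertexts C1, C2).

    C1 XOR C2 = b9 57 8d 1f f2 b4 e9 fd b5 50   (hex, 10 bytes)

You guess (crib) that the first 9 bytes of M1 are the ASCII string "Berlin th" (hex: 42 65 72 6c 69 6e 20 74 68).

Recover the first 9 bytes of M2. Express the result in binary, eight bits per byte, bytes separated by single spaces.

11111011 00110010 11111111 01110011 10011011 11011010 11001001 10001001 11011101

Since C1 ⊕ C2 = M1 ⊕ M2, XORing with the guessed M1 bytes yields the corresponding M2 bytes: M2 = (C1 ⊕ C2) ⊕ M1.
185 ^  66 = 251
 87 ^ 101 =  50
141 ^ 114 = 255
 31 ^ 108 = 115
242 ^ 105 = 155
180 ^ 110 = 218
233 ^  32 = 201
253 ^ 116 = 137
181 ^ 104 = 221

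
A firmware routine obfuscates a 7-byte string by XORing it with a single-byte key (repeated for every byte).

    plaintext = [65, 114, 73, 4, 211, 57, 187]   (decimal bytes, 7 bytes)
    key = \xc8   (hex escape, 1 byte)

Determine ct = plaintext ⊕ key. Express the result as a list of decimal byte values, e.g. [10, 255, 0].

The 1-byte key repeats, so the effective keystream is c8 c8 c8 c8 c8 c8 c8.
byte 0: 41 ⊕ c8 = 89
byte 1: 72 ⊕ c8 = ba
byte 2: 49 ⊕ c8 = 81
byte 3: 04 ⊕ c8 = cc
byte 4: d3 ⊕ c8 = 1b
byte 5: 39 ⊕ c8 = f1
byte 6: bb ⊕ c8 = 73

[137, 186, 129, 204, 27, 241, 115]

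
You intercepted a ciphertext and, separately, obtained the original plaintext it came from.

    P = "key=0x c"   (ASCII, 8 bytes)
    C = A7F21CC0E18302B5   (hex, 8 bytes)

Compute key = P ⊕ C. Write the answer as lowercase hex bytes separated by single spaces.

Since C = P ⊕ key, XORing both sides with P gives key = P ⊕ C.
byte 0: 6b ^ a7 = cc
byte 1: 65 ^ f2 = 97
byte 2: 79 ^ 1c = 65
byte 3: 3d ^ c0 = fd
byte 4: 30 ^ e1 = d1
byte 5: 78 ^ 83 = fb
byte 6: 20 ^ 02 = 22
byte 7: 63 ^ b5 = d6

cc 97 65 fd d1 fb 22 d6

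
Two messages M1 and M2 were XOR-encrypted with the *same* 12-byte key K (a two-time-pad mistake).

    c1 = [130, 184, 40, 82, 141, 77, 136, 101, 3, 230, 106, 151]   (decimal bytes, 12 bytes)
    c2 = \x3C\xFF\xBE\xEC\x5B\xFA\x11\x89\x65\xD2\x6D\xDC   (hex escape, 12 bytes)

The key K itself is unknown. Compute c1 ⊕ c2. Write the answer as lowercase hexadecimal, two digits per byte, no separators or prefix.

c1 ⊕ c2 = (M1 ⊕ K) ⊕ (M2 ⊕ K) = M1 ⊕ M2 — the shared key cancels under XOR.
82 ⊕ 3c = be
b8 ⊕ ff = 47
28 ⊕ be = 96
52 ⊕ ec = be
8d ⊕ 5b = d6
4d ⊕ fa = b7
88 ⊕ 11 = 99
65 ⊕ 89 = ec
03 ⊕ 65 = 66
e6 ⊕ d2 = 34
6a ⊕ 6d = 07
97 ⊕ dc = 4b

be4796bed6b799ec6634074b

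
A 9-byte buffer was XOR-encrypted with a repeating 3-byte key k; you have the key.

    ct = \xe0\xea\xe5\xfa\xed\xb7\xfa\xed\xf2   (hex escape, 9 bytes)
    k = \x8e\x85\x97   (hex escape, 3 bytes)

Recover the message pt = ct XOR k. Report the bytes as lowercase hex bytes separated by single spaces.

6e 6f 72 74 68 20 74 68 65

The 3-byte key repeats, so the effective keystream is 8e 85 97 8e 85 97 8e 85 97.
byte 0: e0 xor 8e = 6e
byte 1: ea xor 85 = 6f
byte 2: e5 xor 97 = 72
byte 3: fa xor 8e = 74
byte 4: ed xor 85 = 68
byte 5: b7 xor 97 = 20
byte 6: fa xor 8e = 74
byte 7: ed xor 85 = 68
byte 8: f2 xor 97 = 65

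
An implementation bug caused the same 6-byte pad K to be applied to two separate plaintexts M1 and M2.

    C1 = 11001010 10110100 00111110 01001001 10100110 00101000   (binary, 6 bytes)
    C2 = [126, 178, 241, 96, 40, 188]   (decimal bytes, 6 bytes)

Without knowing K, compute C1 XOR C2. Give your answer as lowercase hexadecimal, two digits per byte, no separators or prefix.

C1 ⊕ C2 = (M1 ⊕ K) ⊕ (M2 ⊕ K) = M1 ⊕ M2 — the shared key cancels under XOR.
ca ^ 7e = b4
b4 ^ b2 = 06
3e ^ f1 = cf
49 ^ 60 = 29
a6 ^ 28 = 8e
28 ^ bc = 94

b406cf298e94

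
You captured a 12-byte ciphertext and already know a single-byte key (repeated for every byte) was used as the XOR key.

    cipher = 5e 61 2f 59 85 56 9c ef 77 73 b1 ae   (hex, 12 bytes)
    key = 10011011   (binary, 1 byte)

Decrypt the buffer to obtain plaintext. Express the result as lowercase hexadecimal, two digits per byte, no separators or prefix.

c5fab4c21ecd0774ece82a35

The 1-byte key repeats, so the effective keystream is 9b 9b 9b 9b 9b 9b 9b 9b 9b 9b 9b 9b.
byte 0: 5e ⊕ 9b = c5
byte 1: 61 ⊕ 9b = fa
byte 2: 2f ⊕ 9b = b4
byte 3: 59 ⊕ 9b = c2
byte 4: 85 ⊕ 9b = 1e
byte 5: 56 ⊕ 9b = cd
byte 6: 9c ⊕ 9b = 07
byte 7: ef ⊕ 9b = 74
byte 8: 77 ⊕ 9b = ec
byte 9: 73 ⊕ 9b = e8
byte 10: b1 ⊕ 9b = 2a
byte 11: ae ⊕ 9b = 35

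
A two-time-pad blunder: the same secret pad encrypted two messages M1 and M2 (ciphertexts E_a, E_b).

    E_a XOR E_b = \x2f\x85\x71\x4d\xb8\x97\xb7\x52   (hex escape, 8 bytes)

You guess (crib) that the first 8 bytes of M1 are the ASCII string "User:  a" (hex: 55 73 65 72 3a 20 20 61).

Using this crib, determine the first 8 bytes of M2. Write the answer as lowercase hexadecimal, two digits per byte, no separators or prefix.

7af6143f82b79733

Since E_a ⊕ E_b = M1 ⊕ M2, XORing with the guessed M1 bytes yields the corresponding M2 bytes: M2 = (E_a ⊕ E_b) ⊕ M1.
2f ⊕ 55 = 7a
85 ⊕ 73 = f6
71 ⊕ 65 = 14
4d ⊕ 72 = 3f
b8 ⊕ 3a = 82
97 ⊕ 20 = b7
b7 ⊕ 20 = 97
52 ⊕ 61 = 33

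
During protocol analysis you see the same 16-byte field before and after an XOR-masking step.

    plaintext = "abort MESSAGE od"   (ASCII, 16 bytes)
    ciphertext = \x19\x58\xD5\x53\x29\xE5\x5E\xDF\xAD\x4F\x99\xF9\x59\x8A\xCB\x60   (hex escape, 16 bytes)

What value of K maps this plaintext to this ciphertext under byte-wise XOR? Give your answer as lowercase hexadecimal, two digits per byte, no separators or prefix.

783aba215dc5139afe1cd8be1caaa404

Since ciphertext = plaintext ⊕ K, XORing both sides with plaintext gives K = plaintext ⊕ ciphertext.
61 ^ 19 = 78
62 ^ 58 = 3a
6f ^ d5 = ba
72 ^ 53 = 21
74 ^ 29 = 5d
20 ^ e5 = c5
4d ^ 5e = 13
45 ^ df = 9a
53 ^ ad = fe
53 ^ 4f = 1c
41 ^ 99 = d8
47 ^ f9 = be
45 ^ 59 = 1c
20 ^ 8a = aa
6f ^ cb = a4
64 ^ 60 = 04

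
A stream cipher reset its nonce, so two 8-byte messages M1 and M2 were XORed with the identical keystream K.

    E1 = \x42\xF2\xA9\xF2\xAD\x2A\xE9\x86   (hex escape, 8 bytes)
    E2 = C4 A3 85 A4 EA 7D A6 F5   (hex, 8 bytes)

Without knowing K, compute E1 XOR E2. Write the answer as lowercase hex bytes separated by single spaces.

E1 ⊕ E2 = (M1 ⊕ K) ⊕ (M2 ⊕ K) = M1 ⊕ M2 — the shared key cancels under XOR.
byte 0: 42 ^ c4 = 86
byte 1: f2 ^ a3 = 51
byte 2: a9 ^ 85 = 2c
byte 3: f2 ^ a4 = 56
byte 4: ad ^ ea = 47
byte 5: 2a ^ 7d = 57
byte 6: e9 ^ a6 = 4f
byte 7: 86 ^ f5 = 73

86 51 2c 56 47 57 4f 73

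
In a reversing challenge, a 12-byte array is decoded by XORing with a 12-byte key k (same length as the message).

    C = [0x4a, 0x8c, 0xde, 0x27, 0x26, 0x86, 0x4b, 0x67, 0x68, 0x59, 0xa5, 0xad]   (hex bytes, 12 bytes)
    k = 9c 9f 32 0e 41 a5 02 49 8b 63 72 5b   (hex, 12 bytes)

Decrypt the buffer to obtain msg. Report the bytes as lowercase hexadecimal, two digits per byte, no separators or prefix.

4a ⊕ 9c = d6
8c ⊕ 9f = 13
de ⊕ 32 = ec
27 ⊕ 0e = 29
26 ⊕ 41 = 67
86 ⊕ a5 = 23
4b ⊕ 02 = 49
67 ⊕ 49 = 2e
68 ⊕ 8b = e3
59 ⊕ 63 = 3a
a5 ⊕ 72 = d7
ad ⊕ 5b = f6

d613ec296723492ee33ad7f6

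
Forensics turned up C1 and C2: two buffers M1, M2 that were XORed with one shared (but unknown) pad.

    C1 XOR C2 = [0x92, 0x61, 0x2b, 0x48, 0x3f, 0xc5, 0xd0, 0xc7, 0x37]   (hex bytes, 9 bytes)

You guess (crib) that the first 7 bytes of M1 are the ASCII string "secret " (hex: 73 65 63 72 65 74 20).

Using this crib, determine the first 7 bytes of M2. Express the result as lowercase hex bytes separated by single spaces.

Since C1 ⊕ C2 = M1 ⊕ M2, XORing with the guessed M1 bytes yields the corresponding M2 bytes: M2 = (C1 ⊕ C2) ⊕ M1.
byte 0: 92 xor 73 = e1
byte 1: 61 xor 65 = 04
byte 2: 2b xor 63 = 48
byte 3: 48 xor 72 = 3a
byte 4: 3f xor 65 = 5a
byte 5: c5 xor 74 = b1
byte 6: d0 xor 20 = f0

e1 04 48 3a 5a b1 f0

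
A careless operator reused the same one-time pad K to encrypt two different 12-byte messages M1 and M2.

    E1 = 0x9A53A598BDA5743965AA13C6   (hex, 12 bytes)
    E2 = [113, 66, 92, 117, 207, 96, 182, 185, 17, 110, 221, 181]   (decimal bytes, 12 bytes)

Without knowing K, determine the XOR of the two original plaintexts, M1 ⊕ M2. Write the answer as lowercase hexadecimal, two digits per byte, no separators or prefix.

E1 ⊕ E2 = (M1 ⊕ K) ⊕ (M2 ⊕ K) = M1 ⊕ M2 — the shared key cancels under XOR.
byte 0: 9a xor 71 = eb
byte 1: 53 xor 42 = 11
byte 2: a5 xor 5c = f9
byte 3: 98 xor 75 = ed
byte 4: bd xor cf = 72
byte 5: a5 xor 60 = c5
byte 6: 74 xor b6 = c2
byte 7: 39 xor b9 = 80
byte 8: 65 xor 11 = 74
byte 9: aa xor 6e = c4
byte 10: 13 xor dd = ce
byte 11: c6 xor b5 = 73

eb11f9ed72c5c28074c4ce73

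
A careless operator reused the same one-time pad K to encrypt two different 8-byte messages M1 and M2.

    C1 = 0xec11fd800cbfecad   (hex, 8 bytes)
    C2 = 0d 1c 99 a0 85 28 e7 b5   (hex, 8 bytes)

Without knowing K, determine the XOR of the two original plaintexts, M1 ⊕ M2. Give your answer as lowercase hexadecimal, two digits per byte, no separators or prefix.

C1 ⊕ C2 = (M1 ⊕ K) ⊕ (M2 ⊕ K) = M1 ⊕ M2 — the shared key cancels under XOR.
236 xor  13 = 225
 17 xor  28 =  13
253 xor 153 = 100
128 xor 160 =  32
 12 xor 133 = 137
191 xor  40 = 151
236 xor 231 =  11
173 xor 181 =  24

e10d642089970b18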